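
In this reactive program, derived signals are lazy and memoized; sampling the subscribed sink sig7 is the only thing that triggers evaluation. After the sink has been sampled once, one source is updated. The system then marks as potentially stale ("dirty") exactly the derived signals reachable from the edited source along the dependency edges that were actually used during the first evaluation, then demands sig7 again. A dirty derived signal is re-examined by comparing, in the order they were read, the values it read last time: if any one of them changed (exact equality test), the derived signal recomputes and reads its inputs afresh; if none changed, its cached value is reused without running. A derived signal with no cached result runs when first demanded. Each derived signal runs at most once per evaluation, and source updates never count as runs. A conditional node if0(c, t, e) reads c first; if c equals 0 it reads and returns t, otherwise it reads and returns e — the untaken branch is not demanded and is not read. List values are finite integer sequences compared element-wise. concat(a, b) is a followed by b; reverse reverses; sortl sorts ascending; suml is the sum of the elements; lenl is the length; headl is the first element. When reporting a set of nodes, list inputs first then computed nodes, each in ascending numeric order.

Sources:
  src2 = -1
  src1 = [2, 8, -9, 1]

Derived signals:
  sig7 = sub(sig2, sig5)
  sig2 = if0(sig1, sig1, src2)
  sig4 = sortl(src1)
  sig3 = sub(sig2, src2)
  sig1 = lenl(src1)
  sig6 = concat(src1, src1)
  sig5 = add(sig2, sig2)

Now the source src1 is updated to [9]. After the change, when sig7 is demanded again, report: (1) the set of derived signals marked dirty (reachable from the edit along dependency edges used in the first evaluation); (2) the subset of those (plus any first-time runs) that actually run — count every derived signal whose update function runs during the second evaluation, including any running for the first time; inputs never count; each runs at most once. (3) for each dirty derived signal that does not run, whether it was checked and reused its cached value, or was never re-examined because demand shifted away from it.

First demand of the output computes:
  sig1 = lenl([2, 8, -9, 1]) = 4
  sig2 = if0(sig1=4 -> else branch src2) = -1
  sig5 = add(-1, -1) = -2
  sig7 = sub(-1, -2) = 1

After the edit, cleaning proceeds:
  sig1: a read changed (src1 [2, 8, -9, 1]->[9]) — executes, giving 1.
  sig2: a read changed (sig1 4->1) — executes, giving -1 — identical to its old value.
  sig5: dirty, but its reads are unchanged (sig2 unchanged, sig2 unchanged); cached -2 stands.
  sig7: dirty, but its reads are unchanged (sig2 unchanged, sig5 unchanged); cached 1 stands.

Note the absorption at sig2: it re-runs yet its value is the same, leaving the output's value untouched.

The edit dirties: sig1, sig2, sig5, sig7.
2 derived signals run: sig1, sig2.
Cache hits after checking: sig5, sig7.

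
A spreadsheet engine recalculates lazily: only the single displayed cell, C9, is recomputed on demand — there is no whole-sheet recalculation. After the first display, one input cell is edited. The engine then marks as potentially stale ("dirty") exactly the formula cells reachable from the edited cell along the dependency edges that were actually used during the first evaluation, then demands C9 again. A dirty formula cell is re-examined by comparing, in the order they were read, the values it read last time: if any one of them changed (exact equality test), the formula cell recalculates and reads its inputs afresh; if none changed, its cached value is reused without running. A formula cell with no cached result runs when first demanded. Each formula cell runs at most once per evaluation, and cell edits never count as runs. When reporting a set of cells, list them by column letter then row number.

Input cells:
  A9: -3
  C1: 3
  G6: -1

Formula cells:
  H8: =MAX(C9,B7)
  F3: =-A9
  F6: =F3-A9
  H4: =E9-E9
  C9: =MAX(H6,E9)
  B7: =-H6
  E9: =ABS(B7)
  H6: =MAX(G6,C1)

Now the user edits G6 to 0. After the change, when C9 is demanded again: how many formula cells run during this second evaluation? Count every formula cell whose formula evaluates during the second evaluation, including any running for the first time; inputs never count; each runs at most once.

First evaluation (everything demanded from the output):
  H6 = MAX(-1, 3) = 3
  B7 = -(3) = -3
  E9 = ABS(-3) = 3
  C9 = MAX(3, 3) = 3

Propagation after the edit:
  H6: runs — G6 -1->0; result 3 (same value as before).
  B7: checked — values it read are unchanged (H6 unchanged); reused cached -3 without running.
  E9: checked — values it read are unchanged (B7 unchanged); reused cached 3 without running.
  C9: checked — values it read are unchanged (H6 unchanged, E9 unchanged); reused cached 3 without running.

Key observation: the change is absorbed at H6 — it re-runs but produces the same value, and the output's value is unchanged.

Formula cells that run: H6 — 1 in total.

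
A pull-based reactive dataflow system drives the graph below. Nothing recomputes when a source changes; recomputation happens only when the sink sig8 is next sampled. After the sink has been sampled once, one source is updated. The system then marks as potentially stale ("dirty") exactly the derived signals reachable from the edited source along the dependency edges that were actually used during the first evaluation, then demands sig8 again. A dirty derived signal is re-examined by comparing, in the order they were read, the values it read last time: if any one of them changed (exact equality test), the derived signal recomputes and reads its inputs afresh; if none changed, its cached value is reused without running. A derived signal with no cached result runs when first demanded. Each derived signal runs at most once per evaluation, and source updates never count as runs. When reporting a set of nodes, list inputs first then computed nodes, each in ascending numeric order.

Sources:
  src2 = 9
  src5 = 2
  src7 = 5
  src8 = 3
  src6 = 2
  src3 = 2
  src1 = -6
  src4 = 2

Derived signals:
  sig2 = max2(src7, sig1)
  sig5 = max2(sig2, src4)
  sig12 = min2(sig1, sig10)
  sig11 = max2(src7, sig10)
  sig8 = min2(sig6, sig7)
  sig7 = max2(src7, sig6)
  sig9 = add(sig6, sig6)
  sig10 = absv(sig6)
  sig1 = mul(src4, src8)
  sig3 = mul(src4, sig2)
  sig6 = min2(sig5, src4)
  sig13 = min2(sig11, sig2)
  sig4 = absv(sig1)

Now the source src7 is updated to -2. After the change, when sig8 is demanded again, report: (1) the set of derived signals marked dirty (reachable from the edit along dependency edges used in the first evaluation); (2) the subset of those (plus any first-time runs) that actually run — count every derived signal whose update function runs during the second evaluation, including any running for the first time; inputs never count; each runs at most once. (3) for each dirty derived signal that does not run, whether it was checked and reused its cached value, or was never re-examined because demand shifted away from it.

First evaluation (everything demanded from the output):
  sig1 = mul(2, 3) = 6
  sig2 = max2(5, 6) = 6
  sig5 = max2(6, 2) = 6
  sig6 = min2(6, 2) = 2
  sig7 = max2(5, 2) = 5
  sig8 = min2(2, 5) = 2

Propagation after the edit:
  sig2: runs — src7 5->-2; result 6 (same value as before).
  sig5: checked — values it read are unchanged (sig2 unchanged, src4 unchanged); reused cached 6 without running.
  sig6: checked — values it read are unchanged (sig5 unchanged, src4 unchanged); reused cached 2 without running.
  sig7: runs — src7 5->-2; result 2.
  sig8: runs — sig7 5->2; result 2 (same value as before).

Key observation: the cutoff stops propagation at sig5 — its inputs' values are unchanged, so it reuses its cache.

Marked dirty: sig2, sig5, sig6, sig7, sig8.
Derived signals that run: sig2, sig7, sig8 — 3 in total.
Checked but reused from cache: sig5, sig6.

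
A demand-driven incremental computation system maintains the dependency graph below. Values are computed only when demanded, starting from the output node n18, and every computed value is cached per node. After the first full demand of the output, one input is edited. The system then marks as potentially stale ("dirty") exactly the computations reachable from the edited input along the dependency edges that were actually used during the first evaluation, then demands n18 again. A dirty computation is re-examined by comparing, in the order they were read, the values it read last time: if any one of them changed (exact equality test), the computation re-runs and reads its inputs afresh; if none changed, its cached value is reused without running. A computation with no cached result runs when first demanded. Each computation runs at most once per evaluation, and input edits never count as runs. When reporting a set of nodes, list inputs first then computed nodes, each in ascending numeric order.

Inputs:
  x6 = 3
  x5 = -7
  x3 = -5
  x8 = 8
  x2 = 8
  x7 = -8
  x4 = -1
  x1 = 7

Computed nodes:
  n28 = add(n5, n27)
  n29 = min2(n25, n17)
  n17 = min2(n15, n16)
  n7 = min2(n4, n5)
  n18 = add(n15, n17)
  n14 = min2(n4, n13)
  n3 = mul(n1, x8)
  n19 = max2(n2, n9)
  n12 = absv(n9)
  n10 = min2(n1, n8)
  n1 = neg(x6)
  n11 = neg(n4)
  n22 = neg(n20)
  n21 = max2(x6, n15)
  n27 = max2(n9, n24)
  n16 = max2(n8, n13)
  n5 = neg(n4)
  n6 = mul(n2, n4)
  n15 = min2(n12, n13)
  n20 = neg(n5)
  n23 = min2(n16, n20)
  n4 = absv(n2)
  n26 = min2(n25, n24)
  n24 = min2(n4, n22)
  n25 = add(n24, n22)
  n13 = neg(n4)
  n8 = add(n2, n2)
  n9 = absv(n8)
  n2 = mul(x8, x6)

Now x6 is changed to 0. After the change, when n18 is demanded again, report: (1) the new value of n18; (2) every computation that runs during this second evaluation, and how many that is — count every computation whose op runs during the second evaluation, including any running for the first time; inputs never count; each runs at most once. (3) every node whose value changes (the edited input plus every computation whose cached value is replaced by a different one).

First evaluation (everything demanded from the output):
  n2 = mul(8, 3) = 24
  n4 = absv(24) = 24
  n8 = add(24, 24) = 48
  n9 = absv(48) = 48
  n12 = absv(48) = 48
  n13 = neg(24) = -24
  n15 = min2(48, -24) = -24
  n16 = max2(48, -24) = 48
  n17 = min2(-24, 48) = -24
  n18 = add(-24, -24) = -48

Propagation after the edit:
  n2: runs — x6 3->0; result 0.
  n4: runs — n2 24->0; result 0.
  n8: runs — n2 24->0; n2 24->0; result 0.
  n9: runs — n8 48->0; result 0.
  n12: runs — n9 48->0; result 0.
  n13: runs — n4 24->0; result 0.
  n15: runs — n12 48->0; n13 -24->0; result 0.
  n16: runs — n8 48->0; n13 -24->0; result 0.
  n17: runs — n15 -24->0; n16 48->0; result 0.
  n18: runs — n15 -24->0; n17 -24->0; result 0.

New value of n18: 0.
Computations that run: n2, n4, n8, n9, n12, n13, n15, n16, n17, n18 — 10 in total.
Values that change: x6, n2, n4, n8, n9, n12, n13, n15, n16, n17, n18.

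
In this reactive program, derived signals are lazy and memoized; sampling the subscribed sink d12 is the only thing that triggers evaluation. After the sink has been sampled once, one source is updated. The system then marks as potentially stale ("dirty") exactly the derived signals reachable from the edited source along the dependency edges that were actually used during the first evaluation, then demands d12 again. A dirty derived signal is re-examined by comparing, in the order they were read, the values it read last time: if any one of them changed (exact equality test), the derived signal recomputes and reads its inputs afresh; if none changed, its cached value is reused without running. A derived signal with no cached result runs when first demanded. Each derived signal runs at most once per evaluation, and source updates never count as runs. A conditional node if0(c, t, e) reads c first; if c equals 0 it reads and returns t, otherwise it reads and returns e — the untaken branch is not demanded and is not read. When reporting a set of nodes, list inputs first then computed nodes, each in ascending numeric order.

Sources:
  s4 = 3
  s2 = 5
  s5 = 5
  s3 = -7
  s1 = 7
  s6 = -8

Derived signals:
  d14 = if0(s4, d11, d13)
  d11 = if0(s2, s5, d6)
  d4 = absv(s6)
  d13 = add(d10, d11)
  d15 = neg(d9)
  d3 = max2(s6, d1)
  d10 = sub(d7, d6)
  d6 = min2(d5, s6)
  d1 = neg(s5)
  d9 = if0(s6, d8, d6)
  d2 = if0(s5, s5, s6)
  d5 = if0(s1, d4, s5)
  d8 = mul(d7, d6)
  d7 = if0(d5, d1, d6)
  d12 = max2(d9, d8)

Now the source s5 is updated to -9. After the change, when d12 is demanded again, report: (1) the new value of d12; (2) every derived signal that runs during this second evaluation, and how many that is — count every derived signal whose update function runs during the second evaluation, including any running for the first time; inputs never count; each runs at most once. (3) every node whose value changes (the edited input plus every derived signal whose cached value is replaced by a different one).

Demanding d12 again yields 81.
6 derived signals run: d5, d6, d7, d8, d9, d12.
The nodes whose values change: s5, d5, d6, d7, d8, d9, d12.

First demand of the output computes:
  d5 = if0(s1=7 -> else branch s5) = 5
  d6 = min2(5, -8) = -8
  d7 = if0(d5=5 -> else branch d6) = -8
  d8 = mul(-8, -8) = 64
  d9 = if0(s6=-8 -> else branch d6) = -8
  d12 = max2(-8, 64) = 64

After the edit, cleaning proceeds:
  d5: a read changed (s5 5->-9) — executes, giving -9.
  d6: a read changed (d5 5->-9) — executes, giving -9.
  d7: a read changed (d5 5->-9; d6 -8->-9) — executes, giving -9.
  d8: a read changed (d7 -8->-9; d6 -8->-9) — executes, giving 81.
  d9: a read changed (d6 -8->-9) — executes, giving -9.
  d12: a read changed (d9 -8->-9; d8 64->81) — executes, giving 81.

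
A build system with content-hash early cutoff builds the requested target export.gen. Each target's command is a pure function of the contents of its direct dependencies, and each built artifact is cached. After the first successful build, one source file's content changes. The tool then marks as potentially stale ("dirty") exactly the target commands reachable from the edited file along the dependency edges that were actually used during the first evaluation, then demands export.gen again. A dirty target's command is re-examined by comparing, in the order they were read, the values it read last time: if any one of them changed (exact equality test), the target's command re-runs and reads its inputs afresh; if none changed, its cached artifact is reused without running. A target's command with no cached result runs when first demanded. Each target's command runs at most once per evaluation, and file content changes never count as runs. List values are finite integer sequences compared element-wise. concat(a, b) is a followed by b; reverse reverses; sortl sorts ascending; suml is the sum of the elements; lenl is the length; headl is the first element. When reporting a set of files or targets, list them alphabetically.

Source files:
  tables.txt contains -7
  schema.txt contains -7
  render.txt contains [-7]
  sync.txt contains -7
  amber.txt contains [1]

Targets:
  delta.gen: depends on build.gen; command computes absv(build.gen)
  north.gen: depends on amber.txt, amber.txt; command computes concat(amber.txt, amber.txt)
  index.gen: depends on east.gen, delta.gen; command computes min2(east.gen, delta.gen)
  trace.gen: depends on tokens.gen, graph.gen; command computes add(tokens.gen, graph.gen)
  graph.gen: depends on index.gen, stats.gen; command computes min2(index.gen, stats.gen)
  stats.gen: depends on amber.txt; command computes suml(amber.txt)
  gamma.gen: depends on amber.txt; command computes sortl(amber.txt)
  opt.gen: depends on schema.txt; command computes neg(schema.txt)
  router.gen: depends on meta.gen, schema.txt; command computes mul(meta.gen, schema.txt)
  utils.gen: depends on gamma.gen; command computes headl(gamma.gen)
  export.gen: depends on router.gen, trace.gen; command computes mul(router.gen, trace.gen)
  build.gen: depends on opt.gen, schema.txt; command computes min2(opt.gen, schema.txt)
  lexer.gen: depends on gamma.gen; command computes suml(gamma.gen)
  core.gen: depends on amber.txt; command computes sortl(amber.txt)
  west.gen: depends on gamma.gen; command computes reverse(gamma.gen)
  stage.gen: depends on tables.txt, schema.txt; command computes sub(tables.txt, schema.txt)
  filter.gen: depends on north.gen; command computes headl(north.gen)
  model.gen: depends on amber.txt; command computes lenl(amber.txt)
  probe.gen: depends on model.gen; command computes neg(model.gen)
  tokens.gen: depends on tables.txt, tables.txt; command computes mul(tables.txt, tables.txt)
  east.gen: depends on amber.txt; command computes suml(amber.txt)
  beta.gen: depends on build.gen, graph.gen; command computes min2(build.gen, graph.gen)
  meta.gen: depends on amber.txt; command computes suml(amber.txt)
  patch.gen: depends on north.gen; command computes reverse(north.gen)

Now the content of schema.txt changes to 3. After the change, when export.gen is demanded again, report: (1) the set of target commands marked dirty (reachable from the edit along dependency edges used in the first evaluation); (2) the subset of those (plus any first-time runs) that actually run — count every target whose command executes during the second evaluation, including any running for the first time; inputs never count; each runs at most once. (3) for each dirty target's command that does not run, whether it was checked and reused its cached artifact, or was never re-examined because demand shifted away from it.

First evaluation (everything demanded from the output):
  east.gen = suml([1]) = 1
  meta.gen = suml([1]) = 1
  opt.gen = neg(-7) = 7
  build.gen = min2(7, -7) = -7
  delta.gen = absv(-7) = 7
  index.gen = min2(1, 7) = 1
  router.gen = mul(1, -7) = -7
  stats.gen = suml([1]) = 1
  graph.gen = min2(1, 1) = 1
  tokens.gen = mul(-7, -7) = 49
  trace.gen = add(49, 1) = 50
  export.gen = mul(-7, 50) = -350

Propagation after the edit:
  opt.gen: runs — schema.txt -7->3; result -3.
  build.gen: runs — opt.gen 7->-3; schema.txt -7->3; result -3.
  delta.gen: runs — build.gen -7->-3; result 3.
  index.gen: runs — delta.gen 7->3; result 1 (same value as before).
  graph.gen: checked — values it read are unchanged (index.gen unchanged, stats.gen unchanged); reused cached 1 without running.
  router.gen: runs — schema.txt -7->3; result 3.
  trace.gen: checked — values it read are unchanged (tokens.gen unchanged, graph.gen unchanged); reused cached 50 without running.
  export.gen: runs — router.gen -7->3; result 150.

Key observation: the cutoff stops propagation at graph.gen — its inputs' values are unchanged, so it reuses its cache.

Marked dirty: build.gen, delta.gen, export.gen, graph.gen, index.gen, opt.gen, router.gen, trace.gen.
Target commands that run: build.gen, delta.gen, export.gen, index.gen, opt.gen, router.gen — 6 in total.
Checked but reused from cache: graph.gen, trace.gen.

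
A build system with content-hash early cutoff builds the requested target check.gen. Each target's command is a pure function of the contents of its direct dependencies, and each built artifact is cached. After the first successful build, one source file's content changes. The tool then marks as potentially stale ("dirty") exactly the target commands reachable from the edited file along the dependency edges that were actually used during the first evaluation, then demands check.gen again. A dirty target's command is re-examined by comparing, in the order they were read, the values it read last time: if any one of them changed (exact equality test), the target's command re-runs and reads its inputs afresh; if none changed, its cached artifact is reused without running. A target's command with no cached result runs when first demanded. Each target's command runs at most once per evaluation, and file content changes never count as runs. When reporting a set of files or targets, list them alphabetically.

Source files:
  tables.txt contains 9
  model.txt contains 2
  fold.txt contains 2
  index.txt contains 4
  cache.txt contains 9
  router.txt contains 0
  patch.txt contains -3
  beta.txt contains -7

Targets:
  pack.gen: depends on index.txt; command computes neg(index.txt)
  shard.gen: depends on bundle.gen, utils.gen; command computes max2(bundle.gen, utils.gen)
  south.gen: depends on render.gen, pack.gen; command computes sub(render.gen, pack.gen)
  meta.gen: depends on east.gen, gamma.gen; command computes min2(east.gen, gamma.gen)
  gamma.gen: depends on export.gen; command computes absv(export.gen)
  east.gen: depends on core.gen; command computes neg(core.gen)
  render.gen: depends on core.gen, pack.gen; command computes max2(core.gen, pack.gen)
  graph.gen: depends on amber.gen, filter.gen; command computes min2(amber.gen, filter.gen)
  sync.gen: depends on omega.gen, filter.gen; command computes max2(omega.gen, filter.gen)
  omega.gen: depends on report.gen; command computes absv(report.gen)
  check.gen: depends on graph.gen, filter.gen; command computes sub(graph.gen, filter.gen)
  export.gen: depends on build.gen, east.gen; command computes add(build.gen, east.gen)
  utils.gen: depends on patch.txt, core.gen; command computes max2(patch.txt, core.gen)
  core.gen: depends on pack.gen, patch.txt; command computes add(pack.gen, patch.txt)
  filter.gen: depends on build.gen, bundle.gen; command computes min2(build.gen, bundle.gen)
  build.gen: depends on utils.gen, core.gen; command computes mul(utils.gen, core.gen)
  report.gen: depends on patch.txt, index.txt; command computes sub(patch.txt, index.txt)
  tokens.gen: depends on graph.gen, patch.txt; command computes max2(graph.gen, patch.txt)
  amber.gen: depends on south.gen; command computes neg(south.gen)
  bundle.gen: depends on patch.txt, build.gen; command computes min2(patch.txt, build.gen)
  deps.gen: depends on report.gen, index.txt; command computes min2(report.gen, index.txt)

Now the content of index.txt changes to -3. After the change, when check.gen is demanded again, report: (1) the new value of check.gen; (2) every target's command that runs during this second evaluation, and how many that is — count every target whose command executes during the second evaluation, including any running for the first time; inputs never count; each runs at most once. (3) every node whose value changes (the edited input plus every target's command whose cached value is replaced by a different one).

New value of check.gen: 0.
Target commands that run: build.gen, bundle.gen, core.gen, filter.gen, pack.gen, render.gen, south.gen, utils.gen — 8 in total.
Values that change: build.gen, core.gen, index.txt, pack.gen, render.gen, utils.gen.
Key observation: the cutoff stops propagation at amber.gen — its inputs' values are unchanged, so it reuses its cache.

First evaluation (everything demanded from the output):
  pack.gen = neg(4) = -4
  core.gen = add(-4, -3) = -7
  render.gen = max2(-7, -4) = -4
  south.gen = sub(-4, -4) = 0
  amber.gen = neg(0) = 0
  utils.gen = max2(-3, -7) = -3
  build.gen = mul(-3, -7) = 21
  bundle.gen = min2(-3, 21) = -3
  filter.gen = min2(21, -3) = -3
  graph.gen = min2(0, -3) = -3
  check.gen = sub(-3, -3) = 0

Propagation after the edit:
  pack.gen: runs — index.txt 4->-3; result 3.
  core.gen: runs — pack.gen -4->3; result 0.
  render.gen: runs — core.gen -7->0; pack.gen -4->3; result 3.
  south.gen: runs — render.gen -4->3; pack.gen -4->3; result 0 (same value as before).
  amber.gen: checked — values it read are unchanged (south.gen unchanged); reused cached 0 without running.
  utils.gen: runs — core.gen -7->0; result 0.
  build.gen: runs — utils.gen -3->0; core.gen -7->0; result 0.
  bundle.gen: runs — build.gen 21->0; result -3 (same value as before).
  filter.gen: runs — build.gen 21->0; result -3 (same value as before).
  graph.gen: checked — values it read are unchanged (amber.gen unchanged, filter.gen unchanged); reused cached -3 without running.
  check.gen: checked — values it read are unchanged (graph.gen unchanged, filter.gen unchanged); reused cached 0 without running.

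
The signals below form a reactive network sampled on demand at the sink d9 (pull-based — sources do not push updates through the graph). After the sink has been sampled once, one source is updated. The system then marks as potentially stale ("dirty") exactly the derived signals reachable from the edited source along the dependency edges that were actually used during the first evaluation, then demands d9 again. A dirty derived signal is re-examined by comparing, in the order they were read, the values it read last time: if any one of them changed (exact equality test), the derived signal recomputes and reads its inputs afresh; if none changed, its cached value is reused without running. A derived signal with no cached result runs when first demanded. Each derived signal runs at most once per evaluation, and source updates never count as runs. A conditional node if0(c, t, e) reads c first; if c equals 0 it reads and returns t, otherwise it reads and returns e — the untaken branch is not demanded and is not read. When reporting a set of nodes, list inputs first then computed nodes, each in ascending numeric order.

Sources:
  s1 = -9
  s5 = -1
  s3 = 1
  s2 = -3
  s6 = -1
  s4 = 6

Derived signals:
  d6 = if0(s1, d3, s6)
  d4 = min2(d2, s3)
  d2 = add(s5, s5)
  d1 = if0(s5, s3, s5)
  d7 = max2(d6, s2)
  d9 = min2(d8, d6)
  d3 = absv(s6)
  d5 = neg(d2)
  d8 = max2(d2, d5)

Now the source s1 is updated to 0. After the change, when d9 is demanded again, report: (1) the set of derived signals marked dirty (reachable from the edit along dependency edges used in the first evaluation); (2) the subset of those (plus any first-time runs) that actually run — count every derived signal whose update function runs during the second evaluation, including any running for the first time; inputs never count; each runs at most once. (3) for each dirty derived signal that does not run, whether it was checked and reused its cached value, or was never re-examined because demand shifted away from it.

Dirty set: d6, d9.
Run set: d3, d6, d9 (3 run).
All dirty derived signals ended up running.
The important point: the flipped condition pulls in fresh nodes; d3 runs for the first time.

Initial pass — values computed on the first demand:
  d2 = add(-1, -1) = -2
  d5 = neg(-2) = 2
  d6 = if0(s1=-9 -> else branch s6) = -1
  d8 = max2(-2, 2) = 2
  d9 = min2(2, -1) = -1

Second demand — change propagation:
  d3: newly demanded (no cache) — executes and yields 1.
  d6: re-runs because s1 -9->0; new result 1.
  d9: re-runs because d6 -1->1; new result 1.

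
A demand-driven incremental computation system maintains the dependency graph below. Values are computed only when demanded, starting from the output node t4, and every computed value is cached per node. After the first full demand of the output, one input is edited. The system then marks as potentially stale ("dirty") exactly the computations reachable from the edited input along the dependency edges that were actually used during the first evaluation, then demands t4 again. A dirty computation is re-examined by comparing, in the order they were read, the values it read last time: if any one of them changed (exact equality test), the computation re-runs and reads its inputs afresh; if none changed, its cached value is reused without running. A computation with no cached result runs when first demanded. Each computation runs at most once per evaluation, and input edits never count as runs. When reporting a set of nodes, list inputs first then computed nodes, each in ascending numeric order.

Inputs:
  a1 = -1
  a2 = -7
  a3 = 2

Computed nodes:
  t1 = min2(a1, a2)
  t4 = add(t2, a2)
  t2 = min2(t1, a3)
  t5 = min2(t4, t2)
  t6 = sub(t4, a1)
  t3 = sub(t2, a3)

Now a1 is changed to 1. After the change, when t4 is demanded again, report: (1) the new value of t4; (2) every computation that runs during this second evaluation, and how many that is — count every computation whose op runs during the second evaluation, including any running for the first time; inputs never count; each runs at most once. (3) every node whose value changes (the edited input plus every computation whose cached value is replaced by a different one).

New value of t4: -14.
Computations that run: t1 — 1 in total.
Values that change: a1.
Key observation: the change is absorbed at t1 — it re-runs but produces the same value, and the output's value is unchanged.

First evaluation (everything demanded from the output):
  t1 = min2(-1, -7) = -7
  t2 = min2(-7, 2) = -7
  t4 = add(-7, -7) = -14

Propagation after the edit:
  t1: runs — a1 -1->1; result -7 (same value as before).
  t2: checked — values it read are unchanged (t1 unchanged, a3 unchanged); reused cached -7 without running.
  t4: checked — values it read are unchanged (t2 unchanged, a2 unchanged); reused cached -14 without running.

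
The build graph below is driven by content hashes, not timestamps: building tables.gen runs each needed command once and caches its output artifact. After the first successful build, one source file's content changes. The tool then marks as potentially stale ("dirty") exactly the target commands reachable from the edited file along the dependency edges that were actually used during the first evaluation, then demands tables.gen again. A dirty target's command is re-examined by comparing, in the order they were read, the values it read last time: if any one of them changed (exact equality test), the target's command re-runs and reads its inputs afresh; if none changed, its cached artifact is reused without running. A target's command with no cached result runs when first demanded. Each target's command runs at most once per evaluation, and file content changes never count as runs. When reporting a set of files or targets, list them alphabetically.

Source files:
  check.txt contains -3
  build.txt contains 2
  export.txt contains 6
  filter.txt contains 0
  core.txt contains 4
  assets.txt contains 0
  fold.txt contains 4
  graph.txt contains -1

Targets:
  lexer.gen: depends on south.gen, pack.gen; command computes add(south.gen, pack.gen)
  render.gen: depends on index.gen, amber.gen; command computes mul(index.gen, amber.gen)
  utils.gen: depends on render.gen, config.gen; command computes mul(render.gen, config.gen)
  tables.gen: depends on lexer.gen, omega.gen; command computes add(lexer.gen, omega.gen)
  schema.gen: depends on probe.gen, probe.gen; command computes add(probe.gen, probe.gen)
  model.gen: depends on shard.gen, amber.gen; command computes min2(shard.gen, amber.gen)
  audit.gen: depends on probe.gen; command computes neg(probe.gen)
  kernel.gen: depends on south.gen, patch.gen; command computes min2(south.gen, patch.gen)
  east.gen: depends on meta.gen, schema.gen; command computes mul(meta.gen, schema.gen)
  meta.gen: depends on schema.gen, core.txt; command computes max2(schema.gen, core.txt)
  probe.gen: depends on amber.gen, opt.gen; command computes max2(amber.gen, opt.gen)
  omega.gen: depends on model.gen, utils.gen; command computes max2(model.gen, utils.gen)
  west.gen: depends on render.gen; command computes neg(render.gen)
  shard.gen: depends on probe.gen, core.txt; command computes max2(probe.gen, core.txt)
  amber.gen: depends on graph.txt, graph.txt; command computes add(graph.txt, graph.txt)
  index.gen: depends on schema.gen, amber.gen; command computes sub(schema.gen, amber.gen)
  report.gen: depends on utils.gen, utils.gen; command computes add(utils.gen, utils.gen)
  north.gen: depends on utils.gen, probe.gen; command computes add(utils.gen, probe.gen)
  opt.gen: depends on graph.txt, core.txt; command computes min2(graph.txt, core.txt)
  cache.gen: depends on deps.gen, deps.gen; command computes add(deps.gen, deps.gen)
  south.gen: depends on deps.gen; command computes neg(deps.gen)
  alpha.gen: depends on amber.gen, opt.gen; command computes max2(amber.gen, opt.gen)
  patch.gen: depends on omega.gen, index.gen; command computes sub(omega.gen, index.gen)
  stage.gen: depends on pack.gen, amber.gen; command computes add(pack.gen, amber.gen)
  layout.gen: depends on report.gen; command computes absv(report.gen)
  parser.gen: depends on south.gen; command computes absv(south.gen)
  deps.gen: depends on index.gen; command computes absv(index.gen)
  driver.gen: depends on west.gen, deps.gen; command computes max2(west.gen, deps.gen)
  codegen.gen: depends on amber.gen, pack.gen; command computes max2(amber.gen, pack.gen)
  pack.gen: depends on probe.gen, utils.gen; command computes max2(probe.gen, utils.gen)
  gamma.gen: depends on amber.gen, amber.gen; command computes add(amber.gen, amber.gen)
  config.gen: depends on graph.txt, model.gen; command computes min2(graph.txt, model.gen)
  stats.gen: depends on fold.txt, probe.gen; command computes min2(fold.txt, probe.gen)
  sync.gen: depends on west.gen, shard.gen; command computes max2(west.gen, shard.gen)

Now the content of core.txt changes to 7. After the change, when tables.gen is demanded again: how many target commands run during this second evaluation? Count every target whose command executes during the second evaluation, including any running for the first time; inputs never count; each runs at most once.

Run set: model.gen, opt.gen, shard.gen (3 run).
The important point: at probe.gen every value read last time is unchanged, so the dirty flag clears without a run.

Initial pass — values computed on the first demand:
  amber.gen = add(-1, -1) = -2
  opt.gen = min2(-1, 4) = -1
  probe.gen = max2(-2, -1) = -1
  schema.gen = add(-1, -1) = -2
  index.gen = sub(-2, -2) = 0
  deps.gen = absv(0) = 0
  render.gen = mul(0, -2) = 0
  shard.gen = max2(-1, 4) = 4
  model.gen = min2(4, -2) = -2
  config.gen = min2(-1, -2) = -2
  south.gen = neg(0) = 0
  utils.gen = mul(0, -2) = 0
  omega.gen = max2(-2, 0) = 0
  pack.gen = max2(-1, 0) = 0
  lexer.gen = add(0, 0) = 0
  tables.gen = add(0, 0) = 0

Second demand — change propagation:
  opt.gen: re-runs because core.txt 4->7; new result -1 (unchanged).
  probe.gen: re-examined; everything it read last time is the same (amber.gen unchanged, opt.gen unchanged) — cache -1 kept, no run.
  schema.gen: re-examined; everything it read last time is the same (probe.gen unchanged, probe.gen unchanged) — cache -2 kept, no run.
  index.gen: re-examined; everything it read last time is the same (schema.gen unchanged, amber.gen unchanged) — cache 0 kept, no run.
  deps.gen: re-examined; everything it read last time is the same (index.gen unchanged) — cache 0 kept, no run.
  render.gen: re-examined; everything it read last time is the same (index.gen unchanged, amber.gen unchanged) — cache 0 kept, no run.
  shard.gen: re-runs because core.txt 4->7; new result 7.
  model.gen: re-runs because shard.gen 4->7; new result -2 (unchanged).
  config.gen: re-examined; everything it read last time is the same (graph.txt unchanged, model.gen unchanged) — cache -2 kept, no run.
  south.gen: re-examined; everything it read last time is the same (deps.gen unchanged) — cache 0 kept, no run.
  utils.gen: re-examined; everything it read last time is the same (render.gen unchanged, config.gen unchanged) — cache 0 kept, no run.
  omega.gen: re-examined; everything it read last time is the same (model.gen unchanged, utils.gen unchanged) — cache 0 kept, no run.
  pack.gen: re-examined; everything it read last time is the same (probe.gen unchanged, utils.gen unchanged) — cache 0 kept, no run.
  lexer.gen: re-examined; everything it read last time is the same (south.gen unchanged, pack.gen unchanged) — cache 0 kept, no run.
  tables.gen: re-examined; everything it read last time is the same (lexer.gen unchanged, omega.gen unchanged) — cache 0 kept, no run.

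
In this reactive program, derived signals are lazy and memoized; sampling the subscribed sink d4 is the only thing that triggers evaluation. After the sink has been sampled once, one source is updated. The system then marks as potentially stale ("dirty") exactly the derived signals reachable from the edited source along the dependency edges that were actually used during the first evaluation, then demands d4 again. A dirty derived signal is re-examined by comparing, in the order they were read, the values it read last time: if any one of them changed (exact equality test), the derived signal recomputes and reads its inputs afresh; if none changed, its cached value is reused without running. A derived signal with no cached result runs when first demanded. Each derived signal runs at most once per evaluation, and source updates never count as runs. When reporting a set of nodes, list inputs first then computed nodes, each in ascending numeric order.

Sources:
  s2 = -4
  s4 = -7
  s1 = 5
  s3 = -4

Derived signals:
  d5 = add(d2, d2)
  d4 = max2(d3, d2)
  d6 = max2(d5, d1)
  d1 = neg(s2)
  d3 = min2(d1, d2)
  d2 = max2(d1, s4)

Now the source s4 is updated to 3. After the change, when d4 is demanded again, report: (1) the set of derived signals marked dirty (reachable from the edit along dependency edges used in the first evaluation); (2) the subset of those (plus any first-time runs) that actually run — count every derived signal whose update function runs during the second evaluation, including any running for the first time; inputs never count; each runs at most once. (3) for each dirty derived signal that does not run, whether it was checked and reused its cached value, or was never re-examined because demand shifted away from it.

The edit dirties: d2, d3, d4.
1 derived signals run: d2.
Cache hits after checking: d3, d4.
Note the absorption at d2: it re-runs yet its value is the same, leaving the output's value untouched.

First demand of the output computes:
  d1 = neg(-4) = 4
  d2 = max2(4, -7) = 4
  d3 = min2(4, 4) = 4
  d4 = max2(4, 4) = 4

After the edit, cleaning proceeds:
  d2: a read changed (s4 -7->3) — executes, giving 4 — identical to its old value.
  d3: dirty, but its reads are unchanged (d1 unchanged, d2 unchanged); cached 4 stands.
  d4: dirty, but its reads are unchanged (d3 unchanged, d2 unchanged); cached 4 stands.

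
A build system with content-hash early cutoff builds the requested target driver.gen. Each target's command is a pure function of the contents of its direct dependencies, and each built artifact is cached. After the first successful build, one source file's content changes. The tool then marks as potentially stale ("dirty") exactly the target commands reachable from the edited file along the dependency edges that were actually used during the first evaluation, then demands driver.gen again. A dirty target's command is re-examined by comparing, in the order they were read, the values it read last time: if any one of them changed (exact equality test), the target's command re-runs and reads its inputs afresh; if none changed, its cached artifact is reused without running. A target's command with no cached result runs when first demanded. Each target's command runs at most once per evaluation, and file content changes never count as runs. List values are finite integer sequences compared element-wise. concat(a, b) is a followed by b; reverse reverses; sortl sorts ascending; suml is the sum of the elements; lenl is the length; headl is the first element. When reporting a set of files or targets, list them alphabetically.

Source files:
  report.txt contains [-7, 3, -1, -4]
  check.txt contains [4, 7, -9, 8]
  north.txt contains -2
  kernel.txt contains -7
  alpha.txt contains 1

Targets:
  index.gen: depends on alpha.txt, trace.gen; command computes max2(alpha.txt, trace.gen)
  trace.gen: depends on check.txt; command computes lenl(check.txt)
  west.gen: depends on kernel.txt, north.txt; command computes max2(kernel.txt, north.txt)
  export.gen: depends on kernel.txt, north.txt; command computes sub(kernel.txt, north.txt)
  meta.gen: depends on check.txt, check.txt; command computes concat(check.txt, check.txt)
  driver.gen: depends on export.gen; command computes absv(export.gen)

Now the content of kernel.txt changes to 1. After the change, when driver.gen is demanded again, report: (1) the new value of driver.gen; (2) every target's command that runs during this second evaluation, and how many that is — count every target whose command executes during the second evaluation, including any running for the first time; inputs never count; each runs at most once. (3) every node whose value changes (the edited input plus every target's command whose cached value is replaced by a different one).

New value of driver.gen: 3.
Target commands that run: driver.gen, export.gen — 2 in total.
Values that change: driver.gen, export.gen, kernel.txt.

First evaluation (everything demanded from the output):
  export.gen = sub(-7, -2) = -5
  driver.gen = absv(-5) = 5

Propagation after the edit:
  export.gen: runs — kernel.txt -7->1; result 3.
  driver.gen: runs — export.gen -5->3; result 3.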